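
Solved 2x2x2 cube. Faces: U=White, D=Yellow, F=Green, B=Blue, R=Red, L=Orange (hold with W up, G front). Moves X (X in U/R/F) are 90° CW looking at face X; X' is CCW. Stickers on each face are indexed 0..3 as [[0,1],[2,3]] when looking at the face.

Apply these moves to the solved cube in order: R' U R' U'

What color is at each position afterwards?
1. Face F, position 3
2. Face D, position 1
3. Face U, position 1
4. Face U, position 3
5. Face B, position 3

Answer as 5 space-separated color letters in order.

Answer: B R O B B

Derivation:
After move 1 (R'): R=RRRR U=WBWB F=GWGW D=YGYG B=YBYB
After move 2 (U): U=WWBB F=RRGW R=YBRR B=OOYB L=GWOO
After move 3 (R'): R=BRYR U=WYBO F=RWGB D=YRYW B=GOGB
After move 4 (U'): U=YOWB F=GWGB R=RWYR B=BRGB L=GOOO
Query 1: F[3] = B
Query 2: D[1] = R
Query 3: U[1] = O
Query 4: U[3] = B
Query 5: B[3] = B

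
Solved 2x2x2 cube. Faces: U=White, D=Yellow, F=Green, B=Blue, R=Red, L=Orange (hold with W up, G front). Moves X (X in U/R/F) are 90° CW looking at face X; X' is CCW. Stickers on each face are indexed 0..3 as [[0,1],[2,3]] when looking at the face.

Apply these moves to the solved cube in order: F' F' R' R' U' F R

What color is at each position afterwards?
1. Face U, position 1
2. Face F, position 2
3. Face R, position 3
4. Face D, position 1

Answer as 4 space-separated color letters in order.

After move 1 (F'): F=GGGG U=WWRR R=YRYR D=OOYY L=OWOW
After move 2 (F'): F=GGGG U=WWYY R=OROR D=WWYY L=OROR
After move 3 (R'): R=RROO U=WBYB F=GWGY D=WGYG B=YBWB
After move 4 (R'): R=RORO U=WWYY F=GBGB D=WWYY B=GBGB
After move 5 (U'): U=WYWY F=ORGB R=GBRO B=ROGB L=GBOR
After move 6 (F): F=GOBR U=WYRB R=WBYO D=RGYY L=GWOW
After move 7 (R): R=YWOB U=WORR F=GGBY D=RGYR B=BOYB
Query 1: U[1] = O
Query 2: F[2] = B
Query 3: R[3] = B
Query 4: D[1] = G

Answer: O B B G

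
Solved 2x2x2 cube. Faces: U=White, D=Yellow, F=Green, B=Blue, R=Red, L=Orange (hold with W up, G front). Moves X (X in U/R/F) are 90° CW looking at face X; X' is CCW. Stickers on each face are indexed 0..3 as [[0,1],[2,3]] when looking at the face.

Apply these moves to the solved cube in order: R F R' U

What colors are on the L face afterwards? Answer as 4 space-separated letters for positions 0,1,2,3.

After move 1 (R): R=RRRR U=WGWG F=GYGY D=YBYB B=WBWB
After move 2 (F): F=GGYY U=WGOO R=WRGR D=RRYB L=OYOB
After move 3 (R'): R=RRWG U=WWOW F=GGYO D=RGYY B=BBRB
After move 4 (U): U=OWWW F=RRYO R=BBWG B=OYRB L=GGOB
Query: L face = GGOB

Answer: G G O B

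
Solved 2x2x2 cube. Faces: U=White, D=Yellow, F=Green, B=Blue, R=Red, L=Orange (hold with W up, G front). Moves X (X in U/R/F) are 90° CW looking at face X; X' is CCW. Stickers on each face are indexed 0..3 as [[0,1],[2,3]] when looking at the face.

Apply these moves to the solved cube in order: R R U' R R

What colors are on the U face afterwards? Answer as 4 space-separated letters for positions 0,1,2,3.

Answer: Y W W W

Derivation:
After move 1 (R): R=RRRR U=WGWG F=GYGY D=YBYB B=WBWB
After move 2 (R): R=RRRR U=WYWY F=GBGB D=YWYW B=GBGB
After move 3 (U'): U=YYWW F=OOGB R=GBRR B=RRGB L=GBOO
After move 4 (R): R=RGRB U=YOWB F=OWGW D=YGYR B=WRYB
After move 5 (R): R=RRBG U=YWWW F=OGGR D=YYYW B=BROB
Query: U face = YWWW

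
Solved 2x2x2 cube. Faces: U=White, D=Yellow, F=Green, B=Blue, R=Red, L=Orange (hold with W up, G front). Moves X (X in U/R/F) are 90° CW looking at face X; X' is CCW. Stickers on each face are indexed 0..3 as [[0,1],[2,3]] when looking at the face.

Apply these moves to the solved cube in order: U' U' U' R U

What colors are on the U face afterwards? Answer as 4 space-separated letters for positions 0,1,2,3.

Answer: W W G R

Derivation:
After move 1 (U'): U=WWWW F=OOGG R=GGRR B=RRBB L=BBOO
After move 2 (U'): U=WWWW F=BBGG R=OORR B=GGBB L=RROO
After move 3 (U'): U=WWWW F=RRGG R=BBRR B=OOBB L=GGOO
After move 4 (R): R=RBRB U=WRWG F=RYGY D=YBYO B=WOWB
After move 5 (U): U=WWGR F=RBGY R=WORB B=GGWB L=RYOO
Query: U face = WWGR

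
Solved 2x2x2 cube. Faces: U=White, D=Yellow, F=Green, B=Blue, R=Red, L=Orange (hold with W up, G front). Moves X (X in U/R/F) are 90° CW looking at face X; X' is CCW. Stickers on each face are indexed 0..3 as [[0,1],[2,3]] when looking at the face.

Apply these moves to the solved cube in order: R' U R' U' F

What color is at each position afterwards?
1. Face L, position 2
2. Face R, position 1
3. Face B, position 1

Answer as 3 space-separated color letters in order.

After move 1 (R'): R=RRRR U=WBWB F=GWGW D=YGYG B=YBYB
After move 2 (U): U=WWBB F=RRGW R=YBRR B=OOYB L=GWOO
After move 3 (R'): R=BRYR U=WYBO F=RWGB D=YRYW B=GOGB
After move 4 (U'): U=YOWB F=GWGB R=RWYR B=BRGB L=GOOO
After move 5 (F): F=GGBW U=YOOO R=WWBR D=YRYW L=GYOR
Query 1: L[2] = O
Query 2: R[1] = W
Query 3: B[1] = R

Answer: O W R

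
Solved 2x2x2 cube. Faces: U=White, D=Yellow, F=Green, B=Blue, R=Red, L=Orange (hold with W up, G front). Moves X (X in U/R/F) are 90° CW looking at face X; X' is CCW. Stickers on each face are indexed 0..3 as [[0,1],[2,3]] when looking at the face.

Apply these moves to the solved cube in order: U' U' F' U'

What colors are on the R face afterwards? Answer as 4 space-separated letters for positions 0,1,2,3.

After move 1 (U'): U=WWWW F=OOGG R=GGRR B=RRBB L=BBOO
After move 2 (U'): U=WWWW F=BBGG R=OORR B=GGBB L=RROO
After move 3 (F'): F=BGBG U=WWOR R=YOYR D=ROYY L=RWOW
After move 4 (U'): U=WRWO F=RWBG R=BGYR B=YOBB L=GGOW
Query: R face = BGYR

Answer: B G Y R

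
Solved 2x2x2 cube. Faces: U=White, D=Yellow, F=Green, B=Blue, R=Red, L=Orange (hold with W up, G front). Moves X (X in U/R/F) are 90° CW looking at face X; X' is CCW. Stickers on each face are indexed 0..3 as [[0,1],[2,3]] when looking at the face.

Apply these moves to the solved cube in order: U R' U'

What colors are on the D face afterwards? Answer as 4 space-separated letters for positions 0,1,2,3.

After move 1 (U): U=WWWW F=RRGG R=BBRR B=OOBB L=GGOO
After move 2 (R'): R=BRBR U=WBWO F=RWGW D=YRYG B=YOYB
After move 3 (U'): U=BOWW F=GGGW R=RWBR B=BRYB L=YOOO
Query: D face = YRYG

Answer: Y R Y G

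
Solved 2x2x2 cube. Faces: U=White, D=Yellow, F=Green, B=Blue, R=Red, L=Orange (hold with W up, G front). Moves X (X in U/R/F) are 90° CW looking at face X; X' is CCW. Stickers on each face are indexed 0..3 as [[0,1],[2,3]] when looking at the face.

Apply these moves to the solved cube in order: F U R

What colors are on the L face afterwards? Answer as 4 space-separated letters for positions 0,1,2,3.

After move 1 (F): F=GGGG U=WWOO R=WRWR D=RRYY L=OYOY
After move 2 (U): U=OWOW F=WRGG R=BBWR B=OYBB L=GGOY
After move 3 (R): R=WBRB U=OROG F=WRGY D=RBYO B=WYWB
Query: L face = GGOY

Answer: G G O Y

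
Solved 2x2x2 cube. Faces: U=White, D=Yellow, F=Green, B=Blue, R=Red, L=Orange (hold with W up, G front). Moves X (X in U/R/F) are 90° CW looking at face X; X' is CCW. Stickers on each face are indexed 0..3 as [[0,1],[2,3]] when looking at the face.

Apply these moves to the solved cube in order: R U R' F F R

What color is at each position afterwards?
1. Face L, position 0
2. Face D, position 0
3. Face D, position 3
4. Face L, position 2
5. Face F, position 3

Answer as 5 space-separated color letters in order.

Answer: G O B O Y

Derivation:
After move 1 (R): R=RRRR U=WGWG F=GYGY D=YBYB B=WBWB
After move 2 (U): U=WWGG F=RRGY R=WBRR B=OOWB L=GYOO
After move 3 (R'): R=BRWR U=WWGO F=RWGG D=YRYY B=BOBB
After move 4 (F): F=GRGW U=WWOY R=GROR D=WBYY L=GYOR
After move 5 (F): F=GGWR U=WWRY R=ORYR D=OGYY L=GWOB
After move 6 (R): R=YORR U=WGRR F=GGWY D=OBYB B=YOWB
Query 1: L[0] = G
Query 2: D[0] = O
Query 3: D[3] = B
Query 4: L[2] = O
Query 5: F[3] = Y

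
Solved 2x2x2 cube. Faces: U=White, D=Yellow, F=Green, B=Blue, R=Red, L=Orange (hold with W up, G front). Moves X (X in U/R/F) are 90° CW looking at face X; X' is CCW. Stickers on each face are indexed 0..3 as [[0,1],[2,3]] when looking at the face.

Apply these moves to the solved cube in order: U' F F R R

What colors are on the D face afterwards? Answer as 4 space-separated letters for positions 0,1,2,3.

After move 1 (U'): U=WWWW F=OOGG R=GGRR B=RRBB L=BBOO
After move 2 (F): F=GOGO U=WWOB R=WGWR D=RGYY L=BYOY
After move 3 (F): F=GGOO U=WWYY R=OGBR D=WWYY L=BROG
After move 4 (R): R=BORG U=WGYO F=GWOY D=WBYR B=YRWB
After move 5 (R): R=RBGO U=WWYY F=GBOR D=WWYY B=ORGB
Query: D face = WWYY

Answer: W W Y Y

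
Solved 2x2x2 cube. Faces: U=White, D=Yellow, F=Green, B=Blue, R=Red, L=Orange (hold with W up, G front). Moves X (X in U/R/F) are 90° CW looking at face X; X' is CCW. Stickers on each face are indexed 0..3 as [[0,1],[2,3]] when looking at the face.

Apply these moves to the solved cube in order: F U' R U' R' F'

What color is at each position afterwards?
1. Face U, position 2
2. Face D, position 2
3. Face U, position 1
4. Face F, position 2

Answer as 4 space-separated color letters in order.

Answer: R Y O B

Derivation:
After move 1 (F): F=GGGG U=WWOO R=WRWR D=RRYY L=OYOY
After move 2 (U'): U=WOWO F=OYGG R=GGWR B=WRBB L=BBOY
After move 3 (R): R=WGRG U=WYWG F=ORGY D=RBYW B=OROB
After move 4 (U'): U=YGWW F=BBGY R=ORRG B=WGOB L=OROY
After move 5 (R'): R=RGOR U=YOWW F=BGGW D=RBYY B=WGBB
After move 6 (F'): F=GWBG U=YORO R=BGRR D=RYYY L=OWOW
Query 1: U[2] = R
Query 2: D[2] = Y
Query 3: U[1] = O
Query 4: F[2] = B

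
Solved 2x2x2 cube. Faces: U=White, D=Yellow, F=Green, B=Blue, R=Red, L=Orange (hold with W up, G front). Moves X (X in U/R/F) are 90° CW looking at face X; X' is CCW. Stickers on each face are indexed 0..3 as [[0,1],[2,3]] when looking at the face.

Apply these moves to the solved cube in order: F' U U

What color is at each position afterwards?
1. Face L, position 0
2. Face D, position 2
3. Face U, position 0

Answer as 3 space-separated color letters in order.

After move 1 (F'): F=GGGG U=WWRR R=YRYR D=OOYY L=OWOW
After move 2 (U): U=RWRW F=YRGG R=BBYR B=OWBB L=GGOW
After move 3 (U): U=RRWW F=BBGG R=OWYR B=GGBB L=YROW
Query 1: L[0] = Y
Query 2: D[2] = Y
Query 3: U[0] = R

Answer: Y Y R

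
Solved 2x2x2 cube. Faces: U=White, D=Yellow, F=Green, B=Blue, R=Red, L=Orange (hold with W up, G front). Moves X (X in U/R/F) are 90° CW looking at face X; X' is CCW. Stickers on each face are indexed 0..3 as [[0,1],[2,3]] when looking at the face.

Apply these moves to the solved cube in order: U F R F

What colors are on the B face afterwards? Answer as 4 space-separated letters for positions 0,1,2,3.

After move 1 (U): U=WWWW F=RRGG R=BBRR B=OOBB L=GGOO
After move 2 (F): F=GRGR U=WWOG R=WBWR D=RBYY L=GYOY
After move 3 (R): R=WWRB U=WROR F=GBGY D=RBYO B=GOWB
After move 4 (F): F=GGYB U=WRYY R=OWRB D=RWYO L=GROB
Query: B face = GOWB

Answer: G O W B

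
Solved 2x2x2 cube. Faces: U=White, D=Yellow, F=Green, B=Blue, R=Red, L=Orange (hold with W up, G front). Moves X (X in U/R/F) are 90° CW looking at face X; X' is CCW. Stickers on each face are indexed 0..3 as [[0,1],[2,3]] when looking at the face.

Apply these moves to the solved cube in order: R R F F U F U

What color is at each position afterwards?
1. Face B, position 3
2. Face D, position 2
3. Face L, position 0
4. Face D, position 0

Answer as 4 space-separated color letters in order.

After move 1 (R): R=RRRR U=WGWG F=GYGY D=YBYB B=WBWB
After move 2 (R): R=RRRR U=WYWY F=GBGB D=YWYW B=GBGB
After move 3 (F): F=GGBB U=WYOO R=WRYR D=RRYW L=OYOW
After move 4 (F): F=BGBG U=WYWY R=OROR D=YWYW L=OROR
After move 5 (U): U=WWYY F=ORBG R=GBOR B=ORGB L=BGOR
After move 6 (F): F=BOGR U=WWRG R=YBYR D=OGYW L=BYOW
After move 7 (U): U=RWGW F=YBGR R=ORYR B=BYGB L=BOOW
Query 1: B[3] = B
Query 2: D[2] = Y
Query 3: L[0] = B
Query 4: D[0] = O

Answer: B Y B O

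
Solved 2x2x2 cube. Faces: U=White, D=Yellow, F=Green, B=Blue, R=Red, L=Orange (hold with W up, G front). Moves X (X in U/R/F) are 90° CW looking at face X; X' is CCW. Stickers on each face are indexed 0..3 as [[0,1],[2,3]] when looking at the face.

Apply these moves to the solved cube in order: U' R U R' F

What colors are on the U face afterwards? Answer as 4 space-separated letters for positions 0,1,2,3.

After move 1 (U'): U=WWWW F=OOGG R=GGRR B=RRBB L=BBOO
After move 2 (R): R=RGRG U=WOWG F=OYGY D=YBYR B=WRWB
After move 3 (U): U=WWGO F=RGGY R=WRRG B=BBWB L=OYOO
After move 4 (R'): R=RGWR U=WWGB F=RWGO D=YGYY B=RBBB
After move 5 (F): F=GROW U=WWOY R=GGBR D=WRYY L=OYOG
Query: U face = WWOY

Answer: W W O Y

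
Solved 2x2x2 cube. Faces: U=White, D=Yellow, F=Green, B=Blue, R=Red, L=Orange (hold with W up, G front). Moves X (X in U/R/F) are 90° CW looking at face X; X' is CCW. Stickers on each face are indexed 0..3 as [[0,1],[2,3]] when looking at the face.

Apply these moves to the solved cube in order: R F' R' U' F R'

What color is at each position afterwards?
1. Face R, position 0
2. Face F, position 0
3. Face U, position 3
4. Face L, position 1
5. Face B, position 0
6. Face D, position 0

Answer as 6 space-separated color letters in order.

After move 1 (R): R=RRRR U=WGWG F=GYGY D=YBYB B=WBWB
After move 2 (F'): F=YYGG U=WGRR R=BRYR D=OOYB L=OGOW
After move 3 (R'): R=RRBY U=WWRW F=YGGR D=OYYG B=BBOB
After move 4 (U'): U=WWWR F=OGGR R=YGBY B=RROB L=BBOW
After move 5 (F): F=GORG U=WWWB R=WGRY D=BYYG L=BOOY
After move 6 (R'): R=GYWR U=WOWR F=GWRB D=BOYG B=GRYB
Query 1: R[0] = G
Query 2: F[0] = G
Query 3: U[3] = R
Query 4: L[1] = O
Query 5: B[0] = G
Query 6: D[0] = B

Answer: G G R O G B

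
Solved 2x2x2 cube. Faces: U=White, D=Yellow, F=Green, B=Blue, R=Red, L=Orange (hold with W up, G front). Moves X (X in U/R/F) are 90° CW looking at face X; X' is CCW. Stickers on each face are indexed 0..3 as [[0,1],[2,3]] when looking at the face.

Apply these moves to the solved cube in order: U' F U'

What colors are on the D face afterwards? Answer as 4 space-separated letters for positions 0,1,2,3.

After move 1 (U'): U=WWWW F=OOGG R=GGRR B=RRBB L=BBOO
After move 2 (F): F=GOGO U=WWOB R=WGWR D=RGYY L=BYOY
After move 3 (U'): U=WBWO F=BYGO R=GOWR B=WGBB L=RROY
Query: D face = RGYY

Answer: R G Y Y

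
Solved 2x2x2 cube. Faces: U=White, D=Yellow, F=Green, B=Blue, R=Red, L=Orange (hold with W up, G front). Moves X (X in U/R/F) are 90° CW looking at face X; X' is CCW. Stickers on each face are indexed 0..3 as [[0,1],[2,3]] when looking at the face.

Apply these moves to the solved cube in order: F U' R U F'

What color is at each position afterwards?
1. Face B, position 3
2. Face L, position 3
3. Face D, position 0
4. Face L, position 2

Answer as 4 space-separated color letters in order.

Answer: B G R O

Derivation:
After move 1 (F): F=GGGG U=WWOO R=WRWR D=RRYY L=OYOY
After move 2 (U'): U=WOWO F=OYGG R=GGWR B=WRBB L=BBOY
After move 3 (R): R=WGRG U=WYWG F=ORGY D=RBYW B=OROB
After move 4 (U): U=WWGY F=WGGY R=ORRG B=BBOB L=OROY
After move 5 (F'): F=GYWG U=WWOR R=BRRG D=RYYW L=OYOG
Query 1: B[3] = B
Query 2: L[3] = G
Query 3: D[0] = R
Query 4: L[2] = O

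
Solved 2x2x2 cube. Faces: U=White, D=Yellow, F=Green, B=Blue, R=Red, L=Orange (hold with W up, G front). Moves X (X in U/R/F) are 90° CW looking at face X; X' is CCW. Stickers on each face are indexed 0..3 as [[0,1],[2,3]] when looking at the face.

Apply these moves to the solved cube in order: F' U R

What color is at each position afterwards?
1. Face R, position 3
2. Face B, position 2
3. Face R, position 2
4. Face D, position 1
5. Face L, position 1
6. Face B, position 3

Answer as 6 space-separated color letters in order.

Answer: B W R B G B

Derivation:
After move 1 (F'): F=GGGG U=WWRR R=YRYR D=OOYY L=OWOW
After move 2 (U): U=RWRW F=YRGG R=BBYR B=OWBB L=GGOW
After move 3 (R): R=YBRB U=RRRG F=YOGY D=OBYO B=WWWB
Query 1: R[3] = B
Query 2: B[2] = W
Query 3: R[2] = R
Query 4: D[1] = B
Query 5: L[1] = G
Query 6: B[3] = B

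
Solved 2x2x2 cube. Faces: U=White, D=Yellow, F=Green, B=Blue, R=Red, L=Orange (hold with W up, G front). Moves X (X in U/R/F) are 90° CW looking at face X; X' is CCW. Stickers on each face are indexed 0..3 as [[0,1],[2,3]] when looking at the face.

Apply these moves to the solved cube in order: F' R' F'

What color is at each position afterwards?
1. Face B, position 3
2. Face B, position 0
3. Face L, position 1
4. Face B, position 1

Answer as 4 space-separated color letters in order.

After move 1 (F'): F=GGGG U=WWRR R=YRYR D=OOYY L=OWOW
After move 2 (R'): R=RRYY U=WBRB F=GWGR D=OGYG B=YBOB
After move 3 (F'): F=WRGG U=WBRY R=GROY D=WWYG L=OBOR
Query 1: B[3] = B
Query 2: B[0] = Y
Query 3: L[1] = B
Query 4: B[1] = B

Answer: B Y B B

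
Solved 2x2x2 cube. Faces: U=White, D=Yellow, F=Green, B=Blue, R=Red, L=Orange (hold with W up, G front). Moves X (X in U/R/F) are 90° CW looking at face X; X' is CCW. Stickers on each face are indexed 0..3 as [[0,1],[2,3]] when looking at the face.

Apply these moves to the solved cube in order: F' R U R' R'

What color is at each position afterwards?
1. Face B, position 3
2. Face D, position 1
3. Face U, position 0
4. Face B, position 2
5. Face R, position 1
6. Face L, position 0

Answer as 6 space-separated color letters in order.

After move 1 (F'): F=GGGG U=WWRR R=YRYR D=OOYY L=OWOW
After move 2 (R): R=YYRR U=WGRG F=GOGY D=OBYB B=RBWB
After move 3 (U): U=RWGG F=YYGY R=RBRR B=OWWB L=GOOW
After move 4 (R'): R=BRRR U=RWGO F=YWGG D=OYYY B=BWBB
After move 5 (R'): R=RRBR U=RBGB F=YWGO D=OWYG B=YWYB
Query 1: B[3] = B
Query 2: D[1] = W
Query 3: U[0] = R
Query 4: B[2] = Y
Query 5: R[1] = R
Query 6: L[0] = G

Answer: B W R Y R G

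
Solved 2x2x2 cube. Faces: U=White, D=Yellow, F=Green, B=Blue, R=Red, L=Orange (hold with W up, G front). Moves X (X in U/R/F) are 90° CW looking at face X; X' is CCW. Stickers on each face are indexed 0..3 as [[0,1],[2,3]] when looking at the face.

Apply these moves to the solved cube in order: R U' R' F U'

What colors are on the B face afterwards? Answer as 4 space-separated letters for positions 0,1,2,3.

Answer: W R B B

Derivation:
After move 1 (R): R=RRRR U=WGWG F=GYGY D=YBYB B=WBWB
After move 2 (U'): U=GGWW F=OOGY R=GYRR B=RRWB L=WBOO
After move 3 (R'): R=YRGR U=GWWR F=OGGW D=YOYY B=BRBB
After move 4 (F): F=GOWG U=GWOB R=WRRR D=GYYY L=WYOO
After move 5 (U'): U=WBGO F=WYWG R=GORR B=WRBB L=BROO
Query: B face = WRBB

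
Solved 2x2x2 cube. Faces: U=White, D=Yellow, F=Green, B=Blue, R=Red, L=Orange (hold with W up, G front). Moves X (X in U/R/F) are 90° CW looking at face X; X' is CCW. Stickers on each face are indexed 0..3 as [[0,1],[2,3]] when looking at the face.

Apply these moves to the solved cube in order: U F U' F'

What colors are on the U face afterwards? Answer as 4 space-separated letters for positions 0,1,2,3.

After move 1 (U): U=WWWW F=RRGG R=BBRR B=OOBB L=GGOO
After move 2 (F): F=GRGR U=WWOG R=WBWR D=RBYY L=GYOY
After move 3 (U'): U=WGWO F=GYGR R=GRWR B=WBBB L=OOOY
After move 4 (F'): F=YRGG U=WGGW R=BRRR D=OYYY L=OOOW
Query: U face = WGGW

Answer: W G G W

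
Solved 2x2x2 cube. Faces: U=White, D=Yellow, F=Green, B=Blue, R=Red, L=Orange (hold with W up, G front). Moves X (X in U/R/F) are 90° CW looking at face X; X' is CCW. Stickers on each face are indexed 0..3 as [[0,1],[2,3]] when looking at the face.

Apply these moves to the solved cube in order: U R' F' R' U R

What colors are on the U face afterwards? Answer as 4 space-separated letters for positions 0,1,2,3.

Answer: B R Y B

Derivation:
After move 1 (U): U=WWWW F=RRGG R=BBRR B=OOBB L=GGOO
After move 2 (R'): R=BRBR U=WBWO F=RWGW D=YRYG B=YOYB
After move 3 (F'): F=WWRG U=WBBB R=RRYR D=GOYG L=GOOW
After move 4 (R'): R=RRRY U=WYBY F=WBRB D=GWYG B=GOOB
After move 5 (U): U=BWYY F=RRRB R=GORY B=GOOB L=WBOW
After move 6 (R): R=RGYO U=BRYB F=RWRG D=GOYG B=YOWB
Query: U face = BRYB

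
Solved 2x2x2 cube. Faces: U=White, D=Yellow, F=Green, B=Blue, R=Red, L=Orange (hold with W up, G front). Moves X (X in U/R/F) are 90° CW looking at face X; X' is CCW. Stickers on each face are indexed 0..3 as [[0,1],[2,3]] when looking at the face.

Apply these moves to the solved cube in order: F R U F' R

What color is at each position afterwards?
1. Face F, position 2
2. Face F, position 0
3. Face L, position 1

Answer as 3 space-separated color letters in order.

Answer: W W G

Derivation:
After move 1 (F): F=GGGG U=WWOO R=WRWR D=RRYY L=OYOY
After move 2 (R): R=WWRR U=WGOG F=GRGY D=RBYB B=OBWB
After move 3 (U): U=OWGG F=WWGY R=OBRR B=OYWB L=GROY
After move 4 (F'): F=WYWG U=OWOR R=BBRR D=RYYB L=GGOG
After move 5 (R): R=RBRB U=OYOG F=WYWB D=RWYO B=RYWB
Query 1: F[2] = W
Query 2: F[0] = W
Query 3: L[1] = G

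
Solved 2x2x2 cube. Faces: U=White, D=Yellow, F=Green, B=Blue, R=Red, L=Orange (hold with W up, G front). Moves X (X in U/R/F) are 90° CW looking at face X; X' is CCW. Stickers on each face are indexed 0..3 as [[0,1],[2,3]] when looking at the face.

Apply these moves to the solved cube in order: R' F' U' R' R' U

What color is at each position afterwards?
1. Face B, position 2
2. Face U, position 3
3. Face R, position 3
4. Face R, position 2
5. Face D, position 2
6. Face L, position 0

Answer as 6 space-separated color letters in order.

Answer: B O W W Y O

Derivation:
After move 1 (R'): R=RRRR U=WBWB F=GWGW D=YGYG B=YBYB
After move 2 (F'): F=WWGG U=WBRR R=GRYR D=OOYG L=OBOW
After move 3 (U'): U=BRWR F=OBGG R=WWYR B=GRYB L=YBOW
After move 4 (R'): R=WRWY U=BYWG F=ORGR D=OBYG B=GROB
After move 5 (R'): R=RYWW U=BOWG F=OYGG D=ORYR B=GRBB
After move 6 (U): U=WBGO F=RYGG R=GRWW B=YBBB L=OYOW
Query 1: B[2] = B
Query 2: U[3] = O
Query 3: R[3] = W
Query 4: R[2] = W
Query 5: D[2] = Y
Query 6: L[0] = O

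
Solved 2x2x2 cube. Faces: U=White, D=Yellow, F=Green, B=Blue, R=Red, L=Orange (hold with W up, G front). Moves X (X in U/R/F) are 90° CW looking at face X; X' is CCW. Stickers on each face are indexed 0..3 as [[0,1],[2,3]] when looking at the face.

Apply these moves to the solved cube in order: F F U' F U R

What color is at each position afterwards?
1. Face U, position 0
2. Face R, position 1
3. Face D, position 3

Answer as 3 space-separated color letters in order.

After move 1 (F): F=GGGG U=WWOO R=WRWR D=RRYY L=OYOY
After move 2 (F): F=GGGG U=WWYY R=OROR D=WWYY L=OROR
After move 3 (U'): U=WYWY F=ORGG R=GGOR B=ORBB L=BBOR
After move 4 (F): F=GOGR U=WYRB R=WGYR D=OGYY L=BWOW
After move 5 (U): U=RWBY F=WGGR R=ORYR B=BWBB L=GOOW
After move 6 (R): R=YORR U=RGBR F=WGGY D=OBYB B=YWWB
Query 1: U[0] = R
Query 2: R[1] = O
Query 3: D[3] = B

Answer: R O B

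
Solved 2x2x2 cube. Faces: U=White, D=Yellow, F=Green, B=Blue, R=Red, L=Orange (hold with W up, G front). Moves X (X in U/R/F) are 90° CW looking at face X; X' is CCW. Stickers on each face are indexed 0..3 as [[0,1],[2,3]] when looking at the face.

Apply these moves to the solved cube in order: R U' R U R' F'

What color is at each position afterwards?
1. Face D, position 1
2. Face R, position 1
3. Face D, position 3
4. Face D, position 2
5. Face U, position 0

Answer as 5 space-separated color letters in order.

Answer: O Y B Y W

Derivation:
After move 1 (R): R=RRRR U=WGWG F=GYGY D=YBYB B=WBWB
After move 2 (U'): U=GGWW F=OOGY R=GYRR B=RRWB L=WBOO
After move 3 (R): R=RGRY U=GOWY F=OBGB D=YWYR B=WRGB
After move 4 (U): U=WGYO F=RGGB R=WRRY B=WBGB L=OBOO
After move 5 (R'): R=RYWR U=WGYW F=RGGO D=YGYB B=RBWB
After move 6 (F'): F=GORG U=WGRW R=GYYR D=BOYB L=OWOY
Query 1: D[1] = O
Query 2: R[1] = Y
Query 3: D[3] = B
Query 4: D[2] = Y
Query 5: U[0] = W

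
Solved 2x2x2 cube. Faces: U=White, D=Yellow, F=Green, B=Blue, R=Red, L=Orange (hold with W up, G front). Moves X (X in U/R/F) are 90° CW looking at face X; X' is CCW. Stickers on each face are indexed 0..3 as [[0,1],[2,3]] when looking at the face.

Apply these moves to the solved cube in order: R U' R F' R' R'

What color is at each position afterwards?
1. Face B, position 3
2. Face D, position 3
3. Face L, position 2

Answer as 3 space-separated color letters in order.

After move 1 (R): R=RRRR U=WGWG F=GYGY D=YBYB B=WBWB
After move 2 (U'): U=GGWW F=OOGY R=GYRR B=RRWB L=WBOO
After move 3 (R): R=RGRY U=GOWY F=OBGB D=YWYR B=WRGB
After move 4 (F'): F=BBOG U=GORR R=WGYY D=BOYR L=WYOW
After move 5 (R'): R=GYWY U=GGRW F=BOOR D=BBYG B=RROB
After move 6 (R'): R=YYGW U=GORR F=BGOW D=BOYR B=GRBB
Query 1: B[3] = B
Query 2: D[3] = R
Query 3: L[2] = O

Answer: B R O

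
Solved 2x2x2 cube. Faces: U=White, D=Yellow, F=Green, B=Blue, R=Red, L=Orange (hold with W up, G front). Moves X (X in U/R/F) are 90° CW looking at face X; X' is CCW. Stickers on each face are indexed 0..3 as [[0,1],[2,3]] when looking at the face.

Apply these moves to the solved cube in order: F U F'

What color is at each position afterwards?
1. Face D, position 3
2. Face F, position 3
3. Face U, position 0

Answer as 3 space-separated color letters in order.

After move 1 (F): F=GGGG U=WWOO R=WRWR D=RRYY L=OYOY
After move 2 (U): U=OWOW F=WRGG R=BBWR B=OYBB L=GGOY
After move 3 (F'): F=RGWG U=OWBW R=RBRR D=GYYY L=GWOO
Query 1: D[3] = Y
Query 2: F[3] = G
Query 3: U[0] = O

Answer: Y G O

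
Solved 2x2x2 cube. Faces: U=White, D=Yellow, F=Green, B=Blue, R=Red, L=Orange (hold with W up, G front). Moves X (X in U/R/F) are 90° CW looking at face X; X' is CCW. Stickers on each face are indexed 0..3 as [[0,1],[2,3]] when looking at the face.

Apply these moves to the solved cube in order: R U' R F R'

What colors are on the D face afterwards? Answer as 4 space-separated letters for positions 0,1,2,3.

Answer: R O Y B

Derivation:
After move 1 (R): R=RRRR U=WGWG F=GYGY D=YBYB B=WBWB
After move 2 (U'): U=GGWW F=OOGY R=GYRR B=RRWB L=WBOO
After move 3 (R): R=RGRY U=GOWY F=OBGB D=YWYR B=WRGB
After move 4 (F): F=GOBB U=GOOB R=WGYY D=RRYR L=WYOW
After move 5 (R'): R=GYWY U=GGOW F=GOBB D=ROYB B=RRRB
Query: D face = ROYB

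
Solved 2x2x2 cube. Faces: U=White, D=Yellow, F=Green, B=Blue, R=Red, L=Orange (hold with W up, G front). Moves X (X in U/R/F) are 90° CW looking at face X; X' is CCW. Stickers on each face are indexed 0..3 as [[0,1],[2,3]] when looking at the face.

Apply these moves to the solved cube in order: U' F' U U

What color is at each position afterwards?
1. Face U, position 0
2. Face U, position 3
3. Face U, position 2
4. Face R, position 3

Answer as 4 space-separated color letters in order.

Answer: R W W R

Derivation:
After move 1 (U'): U=WWWW F=OOGG R=GGRR B=RRBB L=BBOO
After move 2 (F'): F=OGOG U=WWGR R=YGYR D=BOYY L=BWOW
After move 3 (U): U=GWRW F=YGOG R=RRYR B=BWBB L=OGOW
After move 4 (U): U=RGWW F=RROG R=BWYR B=OGBB L=YGOW
Query 1: U[0] = R
Query 2: U[3] = W
Query 3: U[2] = W
Query 4: R[3] = R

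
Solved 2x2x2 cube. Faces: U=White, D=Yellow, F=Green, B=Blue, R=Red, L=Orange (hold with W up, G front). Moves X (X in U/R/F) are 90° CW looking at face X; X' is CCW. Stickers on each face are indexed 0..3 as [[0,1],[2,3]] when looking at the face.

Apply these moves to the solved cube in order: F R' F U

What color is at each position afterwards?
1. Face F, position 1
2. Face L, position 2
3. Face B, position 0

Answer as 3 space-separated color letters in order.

After move 1 (F): F=GGGG U=WWOO R=WRWR D=RRYY L=OYOY
After move 2 (R'): R=RRWW U=WBOB F=GWGO D=RGYG B=YBRB
After move 3 (F): F=GGOW U=WBYY R=ORBW D=WRYG L=OROG
After move 4 (U): U=YWYB F=OROW R=YBBW B=ORRB L=GGOG
Query 1: F[1] = R
Query 2: L[2] = O
Query 3: B[0] = O

Answer: R O O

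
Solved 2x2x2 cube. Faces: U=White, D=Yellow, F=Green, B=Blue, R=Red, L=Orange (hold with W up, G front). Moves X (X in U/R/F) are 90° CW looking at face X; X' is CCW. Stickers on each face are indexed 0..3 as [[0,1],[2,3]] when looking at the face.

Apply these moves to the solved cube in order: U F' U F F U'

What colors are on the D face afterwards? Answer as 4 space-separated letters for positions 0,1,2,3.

After move 1 (U): U=WWWW F=RRGG R=BBRR B=OOBB L=GGOO
After move 2 (F'): F=RGRG U=WWBR R=YBYR D=GOYY L=GWOW
After move 3 (U): U=BWRW F=YBRG R=OOYR B=GWBB L=RGOW
After move 4 (F): F=RYGB U=BWWG R=ROWR D=YOYY L=RGOO
After move 5 (F): F=GRBY U=BWOG R=WOGR D=WRYY L=RYOO
After move 6 (U'): U=WGBO F=RYBY R=GRGR B=WOBB L=GWOO
Query: D face = WRYY

Answer: W R Y Y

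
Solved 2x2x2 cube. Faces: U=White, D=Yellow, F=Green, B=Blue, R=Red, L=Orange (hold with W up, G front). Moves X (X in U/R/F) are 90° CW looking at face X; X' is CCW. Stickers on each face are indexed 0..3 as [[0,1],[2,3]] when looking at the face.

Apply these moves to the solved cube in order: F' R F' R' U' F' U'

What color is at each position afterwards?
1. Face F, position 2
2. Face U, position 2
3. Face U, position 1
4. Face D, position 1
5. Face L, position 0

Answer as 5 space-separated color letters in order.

After move 1 (F'): F=GGGG U=WWRR R=YRYR D=OOYY L=OWOW
After move 2 (R): R=YYRR U=WGRG F=GOGY D=OBYB B=RBWB
After move 3 (F'): F=OYGG U=WGYR R=BYOR D=WWYB L=OGOR
After move 4 (R'): R=YRBO U=WWYR F=OGGR D=WYYG B=BBWB
After move 5 (U'): U=WRWY F=OGGR R=OGBO B=YRWB L=BBOR
After move 6 (F'): F=GROG U=WROB R=YGWO D=BRYG L=BYOW
After move 7 (U'): U=RBWO F=BYOG R=GRWO B=YGWB L=YROW
Query 1: F[2] = O
Query 2: U[2] = W
Query 3: U[1] = B
Query 4: D[1] = R
Query 5: L[0] = Y

Answer: O W B R Y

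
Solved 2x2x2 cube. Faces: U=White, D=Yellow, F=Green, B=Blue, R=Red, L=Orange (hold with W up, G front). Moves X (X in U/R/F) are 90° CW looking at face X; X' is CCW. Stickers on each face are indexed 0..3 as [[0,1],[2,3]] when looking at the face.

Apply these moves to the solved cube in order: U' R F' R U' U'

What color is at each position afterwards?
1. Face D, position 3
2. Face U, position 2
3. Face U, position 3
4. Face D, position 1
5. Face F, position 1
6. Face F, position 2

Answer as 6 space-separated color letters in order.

Answer: W Y W W R O

Derivation:
After move 1 (U'): U=WWWW F=OOGG R=GGRR B=RRBB L=BBOO
After move 2 (R): R=RGRG U=WOWG F=OYGY D=YBYR B=WRWB
After move 3 (F'): F=YYOG U=WORR R=BGYG D=BOYR L=BGOW
After move 4 (R): R=YBGG U=WYRG F=YOOR D=BWYW B=RROB
After move 5 (U'): U=YGWR F=BGOR R=YOGG B=YBOB L=RROW
After move 6 (U'): U=GRYW F=RROR R=BGGG B=YOOB L=YBOW
Query 1: D[3] = W
Query 2: U[2] = Y
Query 3: U[3] = W
Query 4: D[1] = W
Query 5: F[1] = R
Query 6: F[2] = O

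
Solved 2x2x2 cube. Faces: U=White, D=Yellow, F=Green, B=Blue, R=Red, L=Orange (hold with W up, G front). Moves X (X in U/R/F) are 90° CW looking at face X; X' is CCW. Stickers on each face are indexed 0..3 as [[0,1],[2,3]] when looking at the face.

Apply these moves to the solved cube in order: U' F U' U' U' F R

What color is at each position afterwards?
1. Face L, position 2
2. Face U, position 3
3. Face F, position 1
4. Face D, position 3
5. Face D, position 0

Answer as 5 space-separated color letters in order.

Answer: O G R B W

Derivation:
After move 1 (U'): U=WWWW F=OOGG R=GGRR B=RRBB L=BBOO
After move 2 (F): F=GOGO U=WWOB R=WGWR D=RGYY L=BYOY
After move 3 (U'): U=WBWO F=BYGO R=GOWR B=WGBB L=RROY
After move 4 (U'): U=BOWW F=RRGO R=BYWR B=GOBB L=WGOY
After move 5 (U'): U=OWBW F=WGGO R=RRWR B=BYBB L=GOOY
After move 6 (F): F=GWOG U=OWYO R=BRWR D=WRYY L=GROG
After move 7 (R): R=WBRR U=OWYG F=GROY D=WBYB B=OYWB
Query 1: L[2] = O
Query 2: U[3] = G
Query 3: F[1] = R
Query 4: D[3] = B
Query 5: D[0] = W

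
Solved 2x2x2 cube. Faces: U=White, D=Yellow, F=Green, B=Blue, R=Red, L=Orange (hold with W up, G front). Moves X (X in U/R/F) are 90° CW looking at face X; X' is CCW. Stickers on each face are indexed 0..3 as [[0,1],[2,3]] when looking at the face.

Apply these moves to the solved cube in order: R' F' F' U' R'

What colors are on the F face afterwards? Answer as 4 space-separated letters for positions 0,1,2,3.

Answer: O Y W G

Derivation:
After move 1 (R'): R=RRRR U=WBWB F=GWGW D=YGYG B=YBYB
After move 2 (F'): F=WWGG U=WBRR R=GRYR D=OOYG L=OBOW
After move 3 (F'): F=WGWG U=WBGY R=OROR D=BWYG L=OROR
After move 4 (U'): U=BYWG F=ORWG R=WGOR B=ORYB L=YBOR
After move 5 (R'): R=GRWO U=BYWO F=OYWG D=BRYG B=GRWB
Query: F face = OYWG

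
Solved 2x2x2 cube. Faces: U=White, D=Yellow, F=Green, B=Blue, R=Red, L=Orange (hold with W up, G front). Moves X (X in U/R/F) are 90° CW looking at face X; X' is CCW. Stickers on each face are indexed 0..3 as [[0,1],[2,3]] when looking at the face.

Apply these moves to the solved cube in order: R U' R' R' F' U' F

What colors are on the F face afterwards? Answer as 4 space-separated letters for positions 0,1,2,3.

Answer: O W G B

Derivation:
After move 1 (R): R=RRRR U=WGWG F=GYGY D=YBYB B=WBWB
After move 2 (U'): U=GGWW F=OOGY R=GYRR B=RRWB L=WBOO
After move 3 (R'): R=YRGR U=GWWR F=OGGW D=YOYY B=BRBB
After move 4 (R'): R=RRYG U=GBWB F=OWGR D=YGYW B=YROB
After move 5 (F'): F=WROG U=GBRY R=GRYG D=BOYW L=WBOW
After move 6 (U'): U=BYGR F=WBOG R=WRYG B=GROB L=YROW
After move 7 (F): F=OWGB U=BYWR R=GRRG D=YWYW L=YBOO
Query: F face = OWGB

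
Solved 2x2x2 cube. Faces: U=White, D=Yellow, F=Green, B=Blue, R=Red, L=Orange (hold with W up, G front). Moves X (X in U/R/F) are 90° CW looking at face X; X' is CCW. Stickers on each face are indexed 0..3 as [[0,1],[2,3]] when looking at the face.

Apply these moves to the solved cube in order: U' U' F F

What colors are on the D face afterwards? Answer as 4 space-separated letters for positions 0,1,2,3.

After move 1 (U'): U=WWWW F=OOGG R=GGRR B=RRBB L=BBOO
After move 2 (U'): U=WWWW F=BBGG R=OORR B=GGBB L=RROO
After move 3 (F): F=GBGB U=WWOR R=WOWR D=ROYY L=RYOY
After move 4 (F): F=GGBB U=WWYY R=OORR D=WWYY L=RROO
Query: D face = WWYY

Answer: W W Y Y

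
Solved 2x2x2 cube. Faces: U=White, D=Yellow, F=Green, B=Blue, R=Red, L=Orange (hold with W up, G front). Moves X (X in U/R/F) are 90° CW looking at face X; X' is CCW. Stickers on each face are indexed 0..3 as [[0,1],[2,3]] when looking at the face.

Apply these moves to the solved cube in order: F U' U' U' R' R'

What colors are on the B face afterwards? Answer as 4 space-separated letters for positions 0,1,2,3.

Answer: G Y R B

Derivation:
After move 1 (F): F=GGGG U=WWOO R=WRWR D=RRYY L=OYOY
After move 2 (U'): U=WOWO F=OYGG R=GGWR B=WRBB L=BBOY
After move 3 (U'): U=OOWW F=BBGG R=OYWR B=GGBB L=WROY
After move 4 (U'): U=OWOW F=WRGG R=BBWR B=OYBB L=GGOY
After move 5 (R'): R=BRBW U=OBOO F=WWGW D=RRYG B=YYRB
After move 6 (R'): R=RWBB U=OROY F=WBGO D=RWYW B=GYRB
Query: B face = GYRB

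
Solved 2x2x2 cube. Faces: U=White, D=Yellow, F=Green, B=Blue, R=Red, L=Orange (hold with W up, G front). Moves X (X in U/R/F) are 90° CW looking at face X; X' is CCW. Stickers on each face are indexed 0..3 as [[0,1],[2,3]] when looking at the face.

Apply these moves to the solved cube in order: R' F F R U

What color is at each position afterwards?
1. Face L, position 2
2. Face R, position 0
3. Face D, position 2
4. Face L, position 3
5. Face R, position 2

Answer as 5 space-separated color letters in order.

Answer: O Y Y R R

Derivation:
After move 1 (R'): R=RRRR U=WBWB F=GWGW D=YGYG B=YBYB
After move 2 (F): F=GGWW U=WBOO R=WRBR D=RRYG L=OYOG
After move 3 (F): F=WGWG U=WBGY R=OROR D=BWYG L=OROR
After move 4 (R): R=OORR U=WGGG F=WWWG D=BYYY B=YBBB
After move 5 (U): U=GWGG F=OOWG R=YBRR B=ORBB L=WWOR
Query 1: L[2] = O
Query 2: R[0] = Y
Query 3: D[2] = Y
Query 4: L[3] = R
Query 5: R[2] = R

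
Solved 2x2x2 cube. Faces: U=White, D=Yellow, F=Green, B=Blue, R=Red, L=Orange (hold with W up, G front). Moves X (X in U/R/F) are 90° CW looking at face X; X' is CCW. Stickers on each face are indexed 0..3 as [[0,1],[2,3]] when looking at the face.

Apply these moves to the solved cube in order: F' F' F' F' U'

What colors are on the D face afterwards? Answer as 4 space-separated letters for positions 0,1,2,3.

Answer: Y Y Y Y

Derivation:
After move 1 (F'): F=GGGG U=WWRR R=YRYR D=OOYY L=OWOW
After move 2 (F'): F=GGGG U=WWYY R=OROR D=WWYY L=OROR
After move 3 (F'): F=GGGG U=WWOO R=WRWR D=RRYY L=OYOY
After move 4 (F'): F=GGGG U=WWWW R=RRRR D=YYYY L=OOOO
After move 5 (U'): U=WWWW F=OOGG R=GGRR B=RRBB L=BBOO
Query: D face = YYYY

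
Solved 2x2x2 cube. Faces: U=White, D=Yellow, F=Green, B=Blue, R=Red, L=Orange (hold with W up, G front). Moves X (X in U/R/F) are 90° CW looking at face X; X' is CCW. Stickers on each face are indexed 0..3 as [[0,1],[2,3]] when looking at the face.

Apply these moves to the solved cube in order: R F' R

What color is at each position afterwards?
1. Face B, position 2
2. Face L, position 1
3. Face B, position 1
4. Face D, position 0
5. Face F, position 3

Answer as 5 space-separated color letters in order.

After move 1 (R): R=RRRR U=WGWG F=GYGY D=YBYB B=WBWB
After move 2 (F'): F=YYGG U=WGRR R=BRYR D=OOYB L=OGOW
After move 3 (R): R=YBRR U=WYRG F=YOGB D=OWYW B=RBGB
Query 1: B[2] = G
Query 2: L[1] = G
Query 3: B[1] = B
Query 4: D[0] = O
Query 5: F[3] = B

Answer: G G B O B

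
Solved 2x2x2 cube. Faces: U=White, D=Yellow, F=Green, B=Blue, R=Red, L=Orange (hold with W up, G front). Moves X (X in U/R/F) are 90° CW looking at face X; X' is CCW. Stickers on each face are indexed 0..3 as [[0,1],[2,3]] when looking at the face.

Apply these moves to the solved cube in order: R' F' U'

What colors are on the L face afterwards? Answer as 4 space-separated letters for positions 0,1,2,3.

Answer: Y B O W

Derivation:
After move 1 (R'): R=RRRR U=WBWB F=GWGW D=YGYG B=YBYB
After move 2 (F'): F=WWGG U=WBRR R=GRYR D=OOYG L=OBOW
After move 3 (U'): U=BRWR F=OBGG R=WWYR B=GRYB L=YBOW
Query: L face = YBOW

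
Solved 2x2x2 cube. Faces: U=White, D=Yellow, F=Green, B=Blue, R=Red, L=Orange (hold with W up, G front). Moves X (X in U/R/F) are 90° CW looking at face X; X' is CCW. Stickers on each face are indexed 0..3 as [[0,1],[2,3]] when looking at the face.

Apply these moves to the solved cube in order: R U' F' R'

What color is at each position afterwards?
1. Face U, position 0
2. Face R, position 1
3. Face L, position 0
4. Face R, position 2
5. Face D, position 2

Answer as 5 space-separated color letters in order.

After move 1 (R): R=RRRR U=WGWG F=GYGY D=YBYB B=WBWB
After move 2 (U'): U=GGWW F=OOGY R=GYRR B=RRWB L=WBOO
After move 3 (F'): F=OYOG U=GGGR R=BYYR D=BOYB L=WWOW
After move 4 (R'): R=YRBY U=GWGR F=OGOR D=BYYG B=BROB
Query 1: U[0] = G
Query 2: R[1] = R
Query 3: L[0] = W
Query 4: R[2] = B
Query 5: D[2] = Y

Answer: G R W B Y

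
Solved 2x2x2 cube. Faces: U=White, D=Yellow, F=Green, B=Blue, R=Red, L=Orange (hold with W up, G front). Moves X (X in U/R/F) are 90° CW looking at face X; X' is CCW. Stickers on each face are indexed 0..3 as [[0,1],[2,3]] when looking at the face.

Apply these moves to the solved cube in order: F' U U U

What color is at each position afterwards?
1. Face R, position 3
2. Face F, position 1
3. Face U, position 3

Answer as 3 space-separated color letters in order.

Answer: R W R

Derivation:
After move 1 (F'): F=GGGG U=WWRR R=YRYR D=OOYY L=OWOW
After move 2 (U): U=RWRW F=YRGG R=BBYR B=OWBB L=GGOW
After move 3 (U): U=RRWW F=BBGG R=OWYR B=GGBB L=YROW
After move 4 (U): U=WRWR F=OWGG R=GGYR B=YRBB L=BBOW
Query 1: R[3] = R
Query 2: F[1] = W
Query 3: U[3] = R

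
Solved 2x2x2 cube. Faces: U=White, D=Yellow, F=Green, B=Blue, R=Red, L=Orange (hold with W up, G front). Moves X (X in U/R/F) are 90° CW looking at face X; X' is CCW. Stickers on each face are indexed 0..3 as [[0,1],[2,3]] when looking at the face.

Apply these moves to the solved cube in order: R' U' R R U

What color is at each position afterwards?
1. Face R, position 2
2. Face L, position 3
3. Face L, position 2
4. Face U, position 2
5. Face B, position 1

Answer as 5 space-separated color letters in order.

Answer: W O O G B

Derivation:
After move 1 (R'): R=RRRR U=WBWB F=GWGW D=YGYG B=YBYB
After move 2 (U'): U=BBWW F=OOGW R=GWRR B=RRYB L=YBOO
After move 3 (R): R=RGRW U=BOWW F=OGGG D=YYYR B=WRBB
After move 4 (R): R=RRWG U=BGWG F=OYGR D=YBYW B=WROB
After move 5 (U): U=WBGG F=RRGR R=WRWG B=YBOB L=OYOO
Query 1: R[2] = W
Query 2: L[3] = O
Query 3: L[2] = O
Query 4: U[2] = G
Query 5: B[1] = B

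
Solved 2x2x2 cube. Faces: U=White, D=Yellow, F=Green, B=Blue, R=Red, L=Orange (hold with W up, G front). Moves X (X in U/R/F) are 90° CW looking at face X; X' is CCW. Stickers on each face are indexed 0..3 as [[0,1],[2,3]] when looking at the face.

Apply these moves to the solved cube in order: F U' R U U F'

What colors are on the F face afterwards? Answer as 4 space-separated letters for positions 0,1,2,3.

After move 1 (F): F=GGGG U=WWOO R=WRWR D=RRYY L=OYOY
After move 2 (U'): U=WOWO F=OYGG R=GGWR B=WRBB L=BBOY
After move 3 (R): R=WGRG U=WYWG F=ORGY D=RBYW B=OROB
After move 4 (U): U=WWGY F=WGGY R=ORRG B=BBOB L=OROY
After move 5 (U): U=GWYW F=ORGY R=BBRG B=OROB L=WGOY
After move 6 (F'): F=RYOG U=GWBR R=BBRG D=GYYW L=WWOY
Query: F face = RYOG

Answer: R Y O G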